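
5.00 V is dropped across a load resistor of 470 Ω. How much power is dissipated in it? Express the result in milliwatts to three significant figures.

Voltage and resistance are given, so P = V²/R is the one-step route.
P = (5.00 V)² / 470 Ω = 0.05319 W

53.2 mW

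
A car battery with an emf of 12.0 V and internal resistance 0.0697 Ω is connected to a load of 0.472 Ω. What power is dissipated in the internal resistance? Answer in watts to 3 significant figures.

The internal resistance carries the same current as the load; P_int = I²r.
I = ε / (r + R) = 12.0 / (0.0697 + 0.472) = 22.15 A
P_int = I² r = (22.15)² × 0.0697 = 34.20 W

34.2 W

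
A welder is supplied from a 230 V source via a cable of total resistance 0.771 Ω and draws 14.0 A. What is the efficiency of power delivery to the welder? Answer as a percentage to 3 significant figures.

95.3 %

The cable carries the full 14.0 A.
P_line = I² R_line = (14.00)² × 0.771 = 151.1 W
P_source = V I = 230 × 14.00 = 3220 W; P_load = 3069 W
η = P_load / P_source = 3069 / 3220 = 0.9531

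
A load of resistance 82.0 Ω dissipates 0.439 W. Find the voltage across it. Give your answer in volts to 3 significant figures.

From P = V I = I²R = V²/R, with the two given quantities we get V = √(P R).
V = √(0.439 × 82.0) = 6.000 V

6.00 V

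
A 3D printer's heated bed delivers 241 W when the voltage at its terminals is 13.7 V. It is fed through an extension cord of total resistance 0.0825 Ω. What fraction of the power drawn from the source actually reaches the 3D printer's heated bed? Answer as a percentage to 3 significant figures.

I = P / V = 241 / 13.7 = 17.59 A through the extension cord.
P_line = I² R_line = (17.59)² × 0.0825 = 25.53 W
P_source = P_load + P_line = 241.0 + 25.53 = 266.5 W
η = P_load / P_source = 241.0 / 266.5 = 0.9042

90.4 %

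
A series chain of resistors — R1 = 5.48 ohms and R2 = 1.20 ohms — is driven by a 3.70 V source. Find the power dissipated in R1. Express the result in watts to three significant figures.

Since the resistors are in series they all carry the loop current I = V/R_total; the power in any one is I²R.
R_total = 5.48 + 1.20 = 6.680 Ω
I = V / R_total = 3.70 / 6.680 = 0.5539 A
P_R1 = I² × R1 = (0.5539)² × 5.48 = 1.681 W

1.68 W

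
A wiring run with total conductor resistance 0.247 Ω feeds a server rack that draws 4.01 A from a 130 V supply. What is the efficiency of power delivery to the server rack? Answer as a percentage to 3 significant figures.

99.2 %

The wiring run carries the full 4.01 A.
P_line = I² R_line = (4.010)² × 0.247 = 3.972 W
P_source = V I = 130 × 4.010 = 521.3 W; P_load = 517.3 W
η = P_load / P_source = 517.3 / 521.3 = 0.9924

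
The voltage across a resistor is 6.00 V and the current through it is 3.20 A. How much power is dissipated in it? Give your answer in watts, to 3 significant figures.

Both the voltage across and the current through the element are known, so P = V I applies directly.
P = 6.00 V × 3.200 A = 19.20 W

19.2 W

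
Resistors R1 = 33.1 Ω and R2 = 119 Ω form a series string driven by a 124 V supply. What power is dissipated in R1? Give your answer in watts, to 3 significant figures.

22.0 W

Series elements share the same current, so find I first, then use P = I²R.
R_total = 33.1 + 119 = 152.1 Ω
I = V / R_total = 124 / 152.1 = 0.8153 A
P_R1 = I² × R1 = (0.8153)² × 33.1 = 22.00 W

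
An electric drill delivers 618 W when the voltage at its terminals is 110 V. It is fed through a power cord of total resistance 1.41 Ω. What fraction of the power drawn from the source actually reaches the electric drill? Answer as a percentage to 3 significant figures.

I = P / V = 618 / 110 = 5.618 A through the power cord.
P_line = I² R_line = (5.618)² × 1.41 = 44.51 W
P_source = P_load + P_line = 618.0 + 44.51 = 662.5 W
η = P_load / P_source = 618.0 / 662.5 = 0.9328

93.3 %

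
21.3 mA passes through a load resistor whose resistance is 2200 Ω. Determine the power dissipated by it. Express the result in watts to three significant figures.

0.998 W

With I and R stated, P = I²R applies in one step.
P = (0.02130 A)² × 2200 Ω = 0.9981 W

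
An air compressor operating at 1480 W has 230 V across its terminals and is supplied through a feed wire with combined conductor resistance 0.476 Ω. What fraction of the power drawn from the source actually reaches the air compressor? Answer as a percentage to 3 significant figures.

98.7 %

I = P / V = 1480 / 230 = 6.435 A through the feed wire.
P_line = I² R_line = (6.435)² × 0.476 = 19.71 W
P_source = P_load + P_line = 1480 + 19.71 = 1500 W
η = P_load / P_source = 1480 / 1500 = 0.9869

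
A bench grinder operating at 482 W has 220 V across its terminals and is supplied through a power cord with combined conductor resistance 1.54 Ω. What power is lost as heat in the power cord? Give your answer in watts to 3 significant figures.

7.39 W

The power cord and load are in series, so the same current flows in both; the loss is I²R_line.
I = P / V = 482 / 220 = 2.191 A through the power cord.
P_line = I² R_line = (2.191)² × 1.54 = 7.392 W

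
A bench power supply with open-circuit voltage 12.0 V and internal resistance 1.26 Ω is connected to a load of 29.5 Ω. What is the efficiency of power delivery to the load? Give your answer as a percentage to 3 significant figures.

95.9 %

Both r and R carry the same current, so the power split is just the resistance split: η = R/(R+r).
η = R / (R + r) = 29.5 / (29.5 + 1.26) = 0.9590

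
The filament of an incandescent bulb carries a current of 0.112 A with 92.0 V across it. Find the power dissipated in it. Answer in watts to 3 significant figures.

V and I are known directly — P = V I, no intermediate step needed.
P = 92.0 V × 0.1120 A = 10.30 W

10.3 W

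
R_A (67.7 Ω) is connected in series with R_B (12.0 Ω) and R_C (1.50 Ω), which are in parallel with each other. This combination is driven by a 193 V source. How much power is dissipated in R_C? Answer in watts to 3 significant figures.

9.26 W

First combine the parallel branches into one equivalent R_p, then R_A + R_p is a series pair.
R_p = (12.0×1.50)/(12.0+1.50) = 1.333 Ω
R_total = 67.7 + 1.333 = 69.03 Ω
I = V / R_total = 193 / 69.03 = 2.796 A
Voltage across the parallel pair: V_p = I × R_p = 2.796 × 1.333 = 3.728 V
R_C sees V_p directly, so P = V_p² / R_C.
P_R_C = (3.728)² / 1.50 = 9.264 W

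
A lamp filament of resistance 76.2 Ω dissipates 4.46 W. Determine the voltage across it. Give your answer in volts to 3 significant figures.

From P = V I = I²R = V²/R, with the two given quantities we get V = √(P R).
V = √(4.46 × 76.2) = 18.44 V

18.4 V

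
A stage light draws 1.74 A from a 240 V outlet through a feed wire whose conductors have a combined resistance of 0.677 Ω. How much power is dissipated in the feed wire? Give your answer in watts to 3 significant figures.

2.05 W

Only the current and the line resistance are needed for the I²R loss.
The feed wire carries the full 1.74 A.
P_line = I² R_line = (1.740)² × 0.677 = 2.050 W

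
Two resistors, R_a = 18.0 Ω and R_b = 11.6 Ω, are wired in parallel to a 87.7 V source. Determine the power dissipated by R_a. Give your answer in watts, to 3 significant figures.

427 W

R_a sits directly across the source, so P = V²/R with V = 87.7 V.
P_R_a = V² / R_a = (87.7)² / 18.0 Ω = 427.3 W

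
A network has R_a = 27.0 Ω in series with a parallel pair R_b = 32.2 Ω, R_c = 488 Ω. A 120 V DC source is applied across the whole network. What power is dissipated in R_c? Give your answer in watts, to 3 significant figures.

8.23 W

Reduce the parallel pair to R_p first; the network is then a simple series string.
R_p = (32.2×488)/(32.2+488) = 30.21 Ω
R_total = 27.0 + 30.21 = 57.21 Ω
I = V / R_total = 120 / 57.21 = 2.098 A
Voltage across the parallel pair: V_p = I × R_p = 2.098 × 30.21 = 63.36 V
R_c is across V_p, so use P = V²/R for that branch.
P_R_c = (63.36)² / 488 = 8.227 W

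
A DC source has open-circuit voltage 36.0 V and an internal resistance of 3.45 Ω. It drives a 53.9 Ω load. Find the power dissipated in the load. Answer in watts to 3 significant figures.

Find the circuit current first, then P = I²R for the load (series elements share I).
I = ε / (r + R) = 36.0 / (3.45 + 53.9) = 0.6277 A
P_load = I² R = (0.6277)² × 53.9 = 21.24 W

21.2 W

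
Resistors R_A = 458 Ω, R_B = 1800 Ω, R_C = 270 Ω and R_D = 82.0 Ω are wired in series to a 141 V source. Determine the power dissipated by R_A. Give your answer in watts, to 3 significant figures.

Series elements share the same current, so find I first, then use P = I²R.
R_total = 458 + 1800 + 270 + 82.0 = 2610 Ω
I = V / R_total = 141 / 2610 = 0.05402 A
P_R_A = I² × R_A = (0.05402)² × 458 = 1.337 W

1.34 W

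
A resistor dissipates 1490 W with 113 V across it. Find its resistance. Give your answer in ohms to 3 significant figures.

8.57 Ω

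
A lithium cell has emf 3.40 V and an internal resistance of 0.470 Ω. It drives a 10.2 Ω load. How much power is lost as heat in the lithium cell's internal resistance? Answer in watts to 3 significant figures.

0.0477 W

Internal loss is I²r, with I set by the total series resistance r+R.
I = ε / (r + R) = 3.40 / (0.470 + 10.2) = 0.3187 A
P_int = I² r = (0.3187)² × 0.470 = 0.04772 W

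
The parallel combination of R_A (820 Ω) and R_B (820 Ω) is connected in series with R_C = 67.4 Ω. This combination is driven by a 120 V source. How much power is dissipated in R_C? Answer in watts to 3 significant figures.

Combine R_A and R_B into their parallel equivalent first, reducing the network to two series resistors.
R_p = (820×820)/(820+820) = 410.0 Ω
R_total = R_p + 67.4 = 410.0 + 67.4 = 477.4 Ω
I = V / R_total = 120 / 477.4 = 0.2514 A
R_C is the series element, so its power is I²R.
P_R_C = (0.2514)² × 67.4 = 4.259 W

4.26 W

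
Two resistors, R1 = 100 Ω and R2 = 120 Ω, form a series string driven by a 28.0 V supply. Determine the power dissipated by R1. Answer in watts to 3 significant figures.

1.62 W

Every series element carries the same I. Get I from the total resistance, then P = I² × R1.
R_total = 100 + 120 = 220.0 Ω
I = V / R_total = 28.0 / 220.0 = 0.1273 A
P_R1 = I² × R1 = (0.1273)² × 100 = 1.620 W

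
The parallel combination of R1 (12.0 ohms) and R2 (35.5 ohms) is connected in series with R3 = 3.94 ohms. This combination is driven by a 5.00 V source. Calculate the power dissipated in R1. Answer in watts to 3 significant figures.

First find R_p for the parallel pair, then treat R_p + R3 as a series loop.
R_p = (12.0×35.5)/(12.0+35.5) = 8.968 Ω
R_total = R_p + 3.94 = 8.968 + 3.94 = 12.91 Ω
I = V / R_total = 5.00 / 12.91 = 0.3873 A
Voltage across the parallel pair: V_p = I × R_p = 0.3873 × 8.968 = 3.474 V
Use P = V²/R for R1 with V = V_p.
P_R1 = (3.474)² / 12.0 = 1.006 W

1.01 W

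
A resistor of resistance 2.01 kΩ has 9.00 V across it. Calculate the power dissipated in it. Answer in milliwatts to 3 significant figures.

40.3 mW

V and R are stated; P = V²/R avoids computing the current.
P = (9.00 V)² / 2010 Ω = 0.04030 W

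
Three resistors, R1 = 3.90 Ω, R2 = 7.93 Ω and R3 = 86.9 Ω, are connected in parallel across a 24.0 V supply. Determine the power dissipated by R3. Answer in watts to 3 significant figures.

The supply voltage appears across each parallel branch — just use P = V²/R3.
P_R3 = V² / R3 = (24.0)² / 86.9 Ω = 6.628 W

6.63 W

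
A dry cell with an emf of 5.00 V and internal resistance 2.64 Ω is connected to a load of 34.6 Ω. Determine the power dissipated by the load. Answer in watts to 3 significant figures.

Load and internal resistance form a series loop — compute the loop current, then the load power via I²R.
I = ε / (r + R) = 5.00 / (2.64 + 34.6) = 0.1343 A
P_load = I² R = (0.1343)² × 34.6 = 0.6237 W

0.624 W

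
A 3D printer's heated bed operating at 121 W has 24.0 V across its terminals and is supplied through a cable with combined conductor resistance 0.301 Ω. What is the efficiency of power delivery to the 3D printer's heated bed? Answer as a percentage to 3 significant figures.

94.1 %

I = P / V = 121 / 24.0 = 5.042 A through the cable.
P_line = I² R_line = (5.042)² × 0.301 = 7.651 W
P_source = P_load + P_line = 121.0 + 7.651 = 128.7 W
η = P_load / P_source = 121.0 / 128.7 = 0.9405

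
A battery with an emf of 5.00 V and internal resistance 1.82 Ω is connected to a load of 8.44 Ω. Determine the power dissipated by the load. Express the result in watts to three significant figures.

2.00 W

Find the circuit current first, then P = I²R for the load (series elements share I).
I = ε / (r + R) = 5.00 / (1.82 + 8.44) = 0.4873 A
P_load = I² R = (0.4873)² × 8.44 = 2.004 W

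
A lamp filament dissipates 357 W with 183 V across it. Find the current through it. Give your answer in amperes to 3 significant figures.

The two known quantities fix the third via I = P / V.
I = 357 / 183 = 1.951 A

1.95 A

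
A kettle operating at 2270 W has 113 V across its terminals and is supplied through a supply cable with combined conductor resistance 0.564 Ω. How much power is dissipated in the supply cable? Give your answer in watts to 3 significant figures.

The supply cable is a series resistance carrying the load current; its dissipation is I²R_line.
I = P / V = 2270 / 113 = 20.09 A through the supply cable.
P_line = I² R_line = (20.09)² × 0.564 = 227.6 W

228 W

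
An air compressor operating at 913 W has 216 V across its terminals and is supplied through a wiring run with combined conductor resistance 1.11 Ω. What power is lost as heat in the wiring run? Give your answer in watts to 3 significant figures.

19.8 W

The wiring run and load are in series, so the same current flows in both; the loss is I²R_line.
I = P / V = 913 / 216 = 4.227 A through the wiring run.
P_line = I² R_line = (4.227)² × 1.11 = 19.83 W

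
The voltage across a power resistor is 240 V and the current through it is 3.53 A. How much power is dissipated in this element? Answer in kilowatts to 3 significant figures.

Since both terminal voltage and current are stated, P = V I gives the power in one step.
P = 240 V × 3.530 A = 847.2 W

0.847 kW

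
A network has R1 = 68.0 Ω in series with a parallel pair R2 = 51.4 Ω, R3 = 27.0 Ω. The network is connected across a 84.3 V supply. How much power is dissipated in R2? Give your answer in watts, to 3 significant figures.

5.90 W

Reduce the parallel pair to R_p first; the network is then a simple series string.
R_p = (51.4×27.0)/(51.4+27.0) = 17.70 Ω
R_total = 68.0 + 17.70 = 85.70 Ω
I = V / R_total = 84.3 / 85.70 = 0.9836 A
Voltage across the parallel pair: V_p = I × R_p = 0.9836 × 17.70 = 17.41 V
R2 sees V_p directly, so P = V_p² / R2.
P_R2 = (17.41)² / 51.4 = 5.898 W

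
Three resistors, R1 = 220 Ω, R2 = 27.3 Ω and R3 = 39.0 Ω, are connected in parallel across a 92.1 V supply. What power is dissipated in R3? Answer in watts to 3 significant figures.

Each parallel branch sees the full supply voltage, so P = V²/R applies directly to the target branch.
P_R3 = V² / R3 = (92.1)² / 39.0 Ω = 217.5 W

217 W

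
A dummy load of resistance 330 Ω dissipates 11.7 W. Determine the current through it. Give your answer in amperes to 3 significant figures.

Rearranging the power relation for the two known quantities gives I = √(P / R).
I = √(11.7 / 330) = 0.1883 A

0.188 A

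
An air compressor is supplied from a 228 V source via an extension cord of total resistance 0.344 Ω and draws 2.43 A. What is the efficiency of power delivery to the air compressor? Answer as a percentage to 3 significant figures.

The extension cord carries the full 2.43 A.
P_line = I² R_line = (2.430)² × 0.344 = 2.031 W
P_source = V I = 228 × 2.430 = 554.0 W; P_load = 552.0 W
η = P_load / P_source = 552.0 / 554.0 = 0.9963

99.6 %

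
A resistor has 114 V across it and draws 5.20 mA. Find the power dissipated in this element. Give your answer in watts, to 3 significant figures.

0.593 W

With V and I both given, power follows immediately from P = V I.
P = 114 V × 0.005200 A = 0.5928 W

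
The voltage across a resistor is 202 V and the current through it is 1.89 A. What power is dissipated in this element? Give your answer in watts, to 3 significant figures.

Since both terminal voltage and current are stated, P = V I gives the power in one step.
P = 202 V × 1.890 A = 381.8 W

382 W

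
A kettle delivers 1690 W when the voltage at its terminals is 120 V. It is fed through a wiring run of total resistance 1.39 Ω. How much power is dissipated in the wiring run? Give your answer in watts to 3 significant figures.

276 W

Only the current and the line resistance are needed for the I²R loss.
I = P / V = 1690 / 120 = 14.08 A through the wiring run.
P_line = I² R_line = (14.08)² × 1.39 = 275.7 W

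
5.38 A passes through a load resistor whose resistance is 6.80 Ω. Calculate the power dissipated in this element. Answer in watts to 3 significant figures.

Current and resistance are given, so P = I²R is the direct form.
P = (5.380 A)² × 6.80 Ω = 196.8 W

197 W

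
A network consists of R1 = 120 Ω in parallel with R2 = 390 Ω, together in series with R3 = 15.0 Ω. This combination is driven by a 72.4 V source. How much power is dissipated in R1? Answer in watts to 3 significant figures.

32.3 W

Combine R1 and R2 into their parallel equivalent first, reducing the network to two series resistors.
R_p = (120×390)/(120+390) = 91.76 Ω
R_total = R_p + 15.0 = 91.76 + 15.0 = 106.8 Ω
I = V / R_total = 72.4 / 106.8 = 0.6781 A
Voltage across the parallel pair: V_p = I × R_p = 0.6781 × 91.76 = 62.23 V
R1 sits across V_p; its power is V_p²/R.
P_R1 = (62.23)² / 120 = 32.27 W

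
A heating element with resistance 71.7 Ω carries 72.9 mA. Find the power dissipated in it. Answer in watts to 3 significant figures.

With I and R stated, P = I²R applies in one step.
P = (0.07290 A)² × 71.7 Ω = 0.3810 W

0.381 W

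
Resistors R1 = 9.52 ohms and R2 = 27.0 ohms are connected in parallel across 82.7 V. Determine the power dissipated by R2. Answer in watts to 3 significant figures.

253 W

Parallel branches share the same voltage; P = V²/R gives the branch power in one step.
P_R2 = V² / R2 = (82.7)² / 27.0 Ω = 253.3 W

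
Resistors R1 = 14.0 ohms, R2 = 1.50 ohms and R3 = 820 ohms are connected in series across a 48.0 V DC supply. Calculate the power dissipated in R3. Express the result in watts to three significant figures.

The current is common to all series resistors; compute it, then apply P = I²R for the target.
R_total = 14.0 + 1.50 + 820 = 835.5 Ω
I = V / R_total = 48.0 / 835.5 = 0.05745 A
P_R3 = I² × R3 = (0.05745)² × 820 = 2.706 W

2.71 W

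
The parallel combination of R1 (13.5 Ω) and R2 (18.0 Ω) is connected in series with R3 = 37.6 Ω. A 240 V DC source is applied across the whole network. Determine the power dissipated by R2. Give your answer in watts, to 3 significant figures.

92.7 W

Collapse the R1‖R2 pair into one equivalent R_p; then R_p and R3 form a series string.
R_p = (13.5×18.0)/(13.5+18.0) = 7.714 Ω
R_total = R_p + 37.6 = 7.714 + 37.6 = 45.31 Ω
I = V / R_total = 240 / 45.31 = 5.296 A
Voltage across the parallel pair: V_p = I × R_p = 5.296 × 7.714 = 40.86 V
R2 has V_p across it, so P = V_p²/R2.
P_R2 = (40.86)² / 18.0 = 92.74 W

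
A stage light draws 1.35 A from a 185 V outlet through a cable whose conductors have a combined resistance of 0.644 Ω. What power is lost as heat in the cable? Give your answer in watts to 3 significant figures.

1.17 W

The cable is a series resistance carrying the load current; its dissipation is I²R_line.
The cable carries the full 1.35 A.
P_line = I² R_line = (1.350)² × 0.644 = 1.174 W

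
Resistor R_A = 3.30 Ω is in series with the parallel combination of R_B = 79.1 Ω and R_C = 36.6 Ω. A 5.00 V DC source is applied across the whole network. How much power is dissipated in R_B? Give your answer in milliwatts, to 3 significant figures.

First combine the parallel branches into one equivalent R_p, then R_A + R_p is a series pair.
R_p = (79.1×36.6)/(79.1+36.6) = 25.02 Ω
R_total = 3.30 + 25.02 = 28.32 Ω
I = V / R_total = 5.00 / 28.32 = 0.1765 A
Voltage across the parallel pair: V_p = I × R_p = 0.1765 × 25.02 = 4.417 V
With V_p across R_B, its power is V_p²/R_B.
P_R_B = (4.417)² / 79.1 = 0.2467 W

247 mW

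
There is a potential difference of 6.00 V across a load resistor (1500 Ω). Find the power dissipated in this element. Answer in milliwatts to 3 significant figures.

With V across and R both known, P = V²/R gives the dissipation directly.
P = (6.00 V)² / 1500 Ω = 0.02400 W

24.0 mW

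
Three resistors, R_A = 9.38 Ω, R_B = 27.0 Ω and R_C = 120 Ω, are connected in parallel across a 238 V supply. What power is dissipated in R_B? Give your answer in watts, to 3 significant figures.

2100 W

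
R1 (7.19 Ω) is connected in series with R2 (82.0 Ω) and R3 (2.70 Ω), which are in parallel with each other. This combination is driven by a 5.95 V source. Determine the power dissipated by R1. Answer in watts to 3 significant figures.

2.65 W

Reduce the parallel pair to R_p first; the network is then a simple series string.
R_p = (82.0×2.70)/(82.0+2.70) = 2.614 Ω
R_total = 7.19 + 2.614 = 9.804 Ω
I = V / R_total = 5.95 / 9.804 = 0.6069 A
The full supply current passes through R1: P = I²R.
P_R1 = (0.6069)² × 7.19 = 2.648 W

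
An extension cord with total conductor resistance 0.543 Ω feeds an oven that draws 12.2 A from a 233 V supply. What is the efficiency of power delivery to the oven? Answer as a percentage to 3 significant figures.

The extension cord carries the full 12.2 A.
P_line = I² R_line = (12.20)² × 0.543 = 80.82 W
P_source = V I = 233 × 12.20 = 2843 W; P_load = 2762 W
η = P_load / P_source = 2762 / 2843 = 0.9716

97.2 %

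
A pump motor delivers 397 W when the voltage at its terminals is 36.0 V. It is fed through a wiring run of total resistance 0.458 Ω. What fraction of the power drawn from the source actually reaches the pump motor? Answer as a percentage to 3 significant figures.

I = P / V = 397 / 36.0 = 11.03 A through the wiring run.
P_line = I² R_line = (11.03)² × 0.458 = 55.70 W
P_source = P_load + P_line = 397.0 + 55.70 = 452.7 W
η = P_load / P_source = 397.0 / 452.7 = 0.8770

87.7 %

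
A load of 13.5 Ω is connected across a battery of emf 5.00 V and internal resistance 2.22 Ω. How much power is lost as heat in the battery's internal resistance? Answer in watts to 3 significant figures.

0.225 W

r is in series with the load, so it carries the full circuit current — the loss in it is I²r.
I = ε / (r + R) = 5.00 / (2.22 + 13.5) = 0.3181 A
P_int = I² r = (0.3181)² × 2.22 = 0.2246 W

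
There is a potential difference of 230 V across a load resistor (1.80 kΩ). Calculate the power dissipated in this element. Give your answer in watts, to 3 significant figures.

29.4 W

Voltage and resistance are given, so P = V²/R is the one-step route.
P = (230 V)² / 1800 Ω = 29.39 W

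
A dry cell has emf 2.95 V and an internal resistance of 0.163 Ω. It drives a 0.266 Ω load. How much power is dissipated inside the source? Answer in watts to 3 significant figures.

The internal resistance carries the same current as the load; P_int = I²r.
I = ε / (r + R) = 2.95 / (0.163 + 0.266) = 6.876 A
P_int = I² r = (6.876)² × 0.163 = 7.708 W

7.71 W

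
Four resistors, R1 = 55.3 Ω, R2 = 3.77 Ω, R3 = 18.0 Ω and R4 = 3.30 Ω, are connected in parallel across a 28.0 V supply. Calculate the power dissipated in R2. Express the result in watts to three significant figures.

208 W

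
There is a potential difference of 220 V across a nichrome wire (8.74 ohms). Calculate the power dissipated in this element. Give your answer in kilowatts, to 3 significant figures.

5.54 kW

Voltage and resistance are given, so P = V²/R is the one-step route.
P = (220 V)² / 8.74 Ω = 5538 W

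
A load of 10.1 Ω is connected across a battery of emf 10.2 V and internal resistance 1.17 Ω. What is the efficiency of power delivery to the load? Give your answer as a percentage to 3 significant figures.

Both r and R carry the same current, so the power split is just the resistance split: η = R/(R+r).
η = R / (R + r) = 10.1 / (10.1 + 1.17) = 0.8962

89.6 %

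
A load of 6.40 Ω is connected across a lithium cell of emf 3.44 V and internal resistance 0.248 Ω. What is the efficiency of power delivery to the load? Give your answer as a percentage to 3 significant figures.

96.3 %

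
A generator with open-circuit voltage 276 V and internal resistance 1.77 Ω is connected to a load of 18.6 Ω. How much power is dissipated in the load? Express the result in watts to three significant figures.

Find the circuit current first, then P = I²R for the load (series elements share I).
I = ε / (r + R) = 276 / (1.77 + 18.6) = 13.55 A
P_load = I² R = (13.55)² × 18.6 = 3415 W

3410 W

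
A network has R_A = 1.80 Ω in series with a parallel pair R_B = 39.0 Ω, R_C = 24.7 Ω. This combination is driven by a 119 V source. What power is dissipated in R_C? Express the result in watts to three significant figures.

Replace R_B and R_C with their parallel equivalent so the circuit becomes R_A in series with R_p.
R_p = (39.0×24.7)/(39.0+24.7) = 15.12 Ω
R_total = 1.80 + 15.12 = 16.92 Ω
I = V / R_total = 119 / 16.92 = 7.032 A
Voltage across the parallel pair: V_p = I × R_p = 7.032 × 15.12 = 106.3 V
With V_p across R_C, its power is V_p²/R_C.
P_R_C = (106.3)² / 24.7 = 457.8 W

458 W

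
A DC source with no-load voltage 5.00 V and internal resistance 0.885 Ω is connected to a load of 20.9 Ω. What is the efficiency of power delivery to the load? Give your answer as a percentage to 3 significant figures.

Efficiency is P_load / P_total. With a series r and R sharing the same I, P = I²R for each, so η = R/(R+r).
η = R / (R + r) = 20.9 / (20.9 + 0.885) = 0.9594

95.9 %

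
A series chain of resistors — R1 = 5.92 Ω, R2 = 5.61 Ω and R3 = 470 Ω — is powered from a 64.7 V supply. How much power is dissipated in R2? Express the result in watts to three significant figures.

0.101 W

Since the resistors are in series they all carry the loop current I = V/R_total; the power in any one is I²R.
R_total = 5.92 + 5.61 + 470 = 481.5 Ω
I = V / R_total = 64.7 / 481.5 = 0.1344 A
P_R2 = I² × R2 = (0.1344)² × 5.61 = 0.1013 W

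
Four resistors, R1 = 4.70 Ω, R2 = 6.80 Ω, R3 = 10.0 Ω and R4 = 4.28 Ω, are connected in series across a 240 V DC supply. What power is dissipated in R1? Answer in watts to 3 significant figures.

407 W

Series elements share the same current, so find I first, then use P = I²R.
R_total = 4.70 + 6.80 + 10.0 + 4.28 = 25.78 Ω
I = V / R_total = 240 / 25.78 = 9.310 A
P_R1 = I² × R1 = (9.310)² × 4.70 = 407.3 W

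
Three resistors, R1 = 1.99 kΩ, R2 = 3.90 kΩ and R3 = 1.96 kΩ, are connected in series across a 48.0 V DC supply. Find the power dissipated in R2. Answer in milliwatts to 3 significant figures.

146 mW

Since the resistors are in series they all carry the loop current I = V/R_total; the power in any one is I²R.
R_total = (1.99 + 3.90 + 1.96) kΩ = 7850 Ω
I = V / R_total = 48.0 / 7850 = 0.006115 A
P_R2 = I² × R2 = (0.006115)² × 3900 = 0.1458 W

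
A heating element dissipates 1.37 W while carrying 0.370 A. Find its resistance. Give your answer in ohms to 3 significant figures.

10.0 Ω

Inverting the appropriate power form: R = P / I².
R = 1.37 / (0.3700)² = 10.01 Ω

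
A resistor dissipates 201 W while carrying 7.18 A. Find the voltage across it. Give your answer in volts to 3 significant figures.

28.0 V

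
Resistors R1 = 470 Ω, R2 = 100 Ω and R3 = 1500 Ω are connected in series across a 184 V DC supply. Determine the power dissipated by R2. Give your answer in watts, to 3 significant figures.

The current is common to all series resistors; compute it, then apply P = I²R for the target.
R_total = 470 + 100 + 1500 = 2070 Ω
I = V / R_total = 184 / 2070 = 0.08889 A
P_R2 = I² × R2 = (0.08889)² × 100 = 0.7901 W

0.790 W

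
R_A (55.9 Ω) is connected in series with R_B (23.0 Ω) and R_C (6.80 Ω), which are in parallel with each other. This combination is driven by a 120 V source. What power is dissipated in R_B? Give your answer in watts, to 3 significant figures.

4.61 W

Replace R_B and R_C with their parallel equivalent so the circuit becomes R_A in series with R_p.
R_p = (23.0×6.80)/(23.0+6.80) = 5.248 Ω
R_total = 55.9 + 5.248 = 61.15 Ω
I = V / R_total = 120 / 61.15 = 1.962 A
Voltage across the parallel pair: V_p = I × R_p = 1.962 × 5.248 = 10.30 V
R_B sees V_p directly, so P = V_p² / R_B.
P_R_B = (10.30)² / 23.0 = 4.612 W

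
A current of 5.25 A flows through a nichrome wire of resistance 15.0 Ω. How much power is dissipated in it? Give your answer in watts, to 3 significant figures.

413 W

Current and resistance are given, so P = I²R is the direct form.
P = (5.250 A)² × 15.0 Ω = 413.4 W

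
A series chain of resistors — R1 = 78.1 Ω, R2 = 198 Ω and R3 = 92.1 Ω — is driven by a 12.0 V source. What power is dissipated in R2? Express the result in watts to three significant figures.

0.210 W

The current is common to all series resistors; compute it, then apply P = I²R for the target.
R_total = 78.1 + 198 + 92.1 = 368.2 Ω
I = V / R_total = 12.0 / 368.2 = 0.03259 A
P_R2 = I² × R2 = (0.03259)² × 198 = 0.2103 W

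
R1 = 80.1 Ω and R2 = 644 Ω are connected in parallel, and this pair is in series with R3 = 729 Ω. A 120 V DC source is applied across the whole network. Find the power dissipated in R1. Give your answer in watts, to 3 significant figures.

1.42 W

Reduce the parallel combination to a single R_p; the circuit then becomes R_p in series with the remaining resistor.
R_p = (80.1×644)/(80.1+644) = 71.24 Ω
R_total = R_p + 729 = 71.24 + 729 = 800.2 Ω
I = V / R_total = 120 / 800.2 = 0.1500 A
Voltage across the parallel pair: V_p = I × R_p = 0.1500 × 71.24 = 10.68 V
R1 has V_p across it, so P = V_p²/R1.
P_R1 = (10.68)² / 80.1 = 1.425 W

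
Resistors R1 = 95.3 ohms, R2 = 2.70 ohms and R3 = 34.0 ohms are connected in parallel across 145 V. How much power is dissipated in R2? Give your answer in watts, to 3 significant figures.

7790 W

R2 sits directly across the source, so P = V²/R with V = 145 V.
P_R2 = V² / R2 = (145)² / 2.70 Ω = 7787 W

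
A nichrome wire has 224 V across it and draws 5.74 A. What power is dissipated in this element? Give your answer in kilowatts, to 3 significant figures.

1.29 kW

Both the voltage across and the current through the element are known, so P = V I applies directly.
P = 224 V × 5.740 A = 1286 W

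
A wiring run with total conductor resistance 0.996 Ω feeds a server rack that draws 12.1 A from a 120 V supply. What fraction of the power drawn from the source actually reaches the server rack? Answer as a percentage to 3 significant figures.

90.0 %

The wiring run carries the full 12.1 A.
P_line = I² R_line = (12.10)² × 0.996 = 145.8 W
P_source = V I = 120 × 12.10 = 1452 W; P_load = 1306 W
η = P_load / P_source = 1306 / 1452 = 0.8996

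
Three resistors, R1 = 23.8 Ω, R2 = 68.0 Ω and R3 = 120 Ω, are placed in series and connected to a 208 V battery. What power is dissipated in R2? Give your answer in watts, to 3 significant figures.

65.6 W

Since the resistors are in series they all carry the loop current I = V/R_total; the power in any one is I²R.
R_total = 23.8 + 68.0 + 120 = 211.8 Ω
I = V / R_total = 208 / 211.8 = 0.9821 A
P_R2 = I² × R2 = (0.9821)² × 68.0 = 65.58 W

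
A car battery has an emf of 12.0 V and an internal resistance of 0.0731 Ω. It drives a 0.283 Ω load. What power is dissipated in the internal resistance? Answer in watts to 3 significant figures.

Internal loss is I²r, with I set by the total series resistance r+R.
I = ε / (r + R) = 12.0 / (0.0731 + 0.283) = 33.70 A
P_int = I² r = (33.70)² × 0.0731 = 83.01 W

83.0 W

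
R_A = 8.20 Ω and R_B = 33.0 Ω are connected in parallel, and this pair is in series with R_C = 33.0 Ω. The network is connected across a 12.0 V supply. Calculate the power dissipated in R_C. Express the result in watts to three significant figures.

Reduce the parallel combination to a single R_p; the circuit then becomes R_p in series with the remaining resistor.
R_p = (8.20×33.0)/(8.20+33.0) = 6.568 Ω
R_total = R_p + 33.0 = 6.568 + 33.0 = 39.57 Ω
I = V / R_total = 12.0 / 39.57 = 0.3033 A
R_C is the series element, so its power is I²R.
P_R_C = (0.3033)² × 33.0 = 3.035 W

3.04 W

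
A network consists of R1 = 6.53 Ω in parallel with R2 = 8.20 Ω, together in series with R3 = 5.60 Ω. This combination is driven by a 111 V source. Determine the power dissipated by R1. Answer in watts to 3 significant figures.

Combine R1 and R2 into their parallel equivalent first, reducing the network to two series resistors.
R_p = (6.53×8.20)/(6.53+8.20) = 3.635 Ω
R_total = R_p + 5.60 = 3.635 + 5.60 = 9.235 Ω
I = V / R_total = 111 / 9.235 = 12.02 A
Voltage across the parallel pair: V_p = I × R_p = 12.02 × 3.635 = 43.69 V
Use P = V²/R for R1 with V = V_p.
P_R1 = (43.69)² / 6.53 = 292.3 W

292 W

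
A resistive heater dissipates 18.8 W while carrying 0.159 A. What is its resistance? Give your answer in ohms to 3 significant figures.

744 Ω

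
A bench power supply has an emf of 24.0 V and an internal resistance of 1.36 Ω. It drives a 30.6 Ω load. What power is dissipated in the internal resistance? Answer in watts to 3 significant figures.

The internal resistance carries the same current as the load; P_int = I²r.
I = ε / (r + R) = 24.0 / (1.36 + 30.6) = 0.7509 A
P_int = I² r = (0.7509)² × 1.36 = 0.7669 W

0.767 W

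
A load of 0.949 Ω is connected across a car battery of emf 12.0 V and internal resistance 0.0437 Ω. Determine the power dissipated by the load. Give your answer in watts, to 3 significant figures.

139 W

The internal resistance and the load are in series, so the same I flows through both; get I from ε/(r+R), then I²R for the load.
I = ε / (r + R) = 12.0 / (0.0437 + 0.949) = 12.09 A
P_load = I² R = (12.09)² × 0.949 = 138.7 W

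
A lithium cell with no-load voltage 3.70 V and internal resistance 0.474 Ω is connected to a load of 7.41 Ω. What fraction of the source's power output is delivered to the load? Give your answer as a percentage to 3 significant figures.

94.0 %

The source delivers εI, of which I²R reaches the load and I²r is lost; since I is common, η = R/(R+r).
η = R / (R + r) = 7.41 / (7.41 + 0.474) = 0.9399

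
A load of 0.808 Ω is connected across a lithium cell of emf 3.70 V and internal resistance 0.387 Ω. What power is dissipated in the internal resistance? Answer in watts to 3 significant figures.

3.71 W

The internal resistance carries the same current as the load; P_int = I²r.
I = ε / (r + R) = 3.70 / (0.387 + 0.808) = 3.096 A
P_int = I² r = (3.096)² × 0.387 = 3.710 W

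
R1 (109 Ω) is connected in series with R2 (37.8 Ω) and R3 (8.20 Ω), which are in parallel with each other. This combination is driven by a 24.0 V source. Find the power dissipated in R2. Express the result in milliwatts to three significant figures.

Replace R2 and R3 with their parallel equivalent so the circuit becomes R1 in series with R_p.
R_p = (37.8×8.20)/(37.8+8.20) = 6.738 Ω
R_total = 109 + 6.738 = 115.7 Ω
I = V / R_total = 24.0 / 115.7 = 0.2074 A
Voltage across the parallel pair: V_p = I × R_p = 0.2074 × 6.738 = 1.397 V
R2 is across V_p, so use P = V²/R for that branch.
P_R2 = (1.397)² / 37.8 = 0.05165 W

51.7 mW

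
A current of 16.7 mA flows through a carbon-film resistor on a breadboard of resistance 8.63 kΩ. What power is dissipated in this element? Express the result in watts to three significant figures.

2.41 W

Knowing I and R, the power is just I²R — no need to find V first.
P = (0.01670 A)² × 8630 Ω = 2.407 W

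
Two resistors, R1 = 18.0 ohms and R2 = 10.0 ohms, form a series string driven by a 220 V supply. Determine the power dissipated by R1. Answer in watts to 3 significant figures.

1110 W

Since the resistors are in series they all carry the loop current I = V/R_total; the power in any one is I²R.
R_total = 18.0 + 10.0 = 28.00 Ω
I = V / R_total = 220 / 28.00 = 7.857 A
P_R1 = I² × R1 = (7.857)² × 18.0 = 1111 W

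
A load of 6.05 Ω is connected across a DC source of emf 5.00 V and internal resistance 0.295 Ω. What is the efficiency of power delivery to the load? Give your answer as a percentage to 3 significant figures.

95.4 %

The source delivers εI, of which I²R reaches the load and I²r is lost; since I is common, η = R/(R+r).
η = R / (R + r) = 6.05 / (6.05 + 0.295) = 0.9535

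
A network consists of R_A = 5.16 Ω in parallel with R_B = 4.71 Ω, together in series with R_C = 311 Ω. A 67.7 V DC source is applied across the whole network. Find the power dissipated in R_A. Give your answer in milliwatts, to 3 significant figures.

Collapse the R_A‖R_B pair into one equivalent R_p; then R_p and R_C form a series string.
R_p = (5.16×4.71)/(5.16+4.71) = 2.462 Ω
R_total = R_p + 311 = 2.462 + 311 = 313.5 Ω
I = V / R_total = 67.7 / 313.5 = 0.2160 A
Voltage across the parallel pair: V_p = I × R_p = 0.2160 × 2.462 = 0.5318 V
Use P = V²/R for R_A with V = V_p.
P_R_A = (0.5318)² / 5.16 = 0.05481 W

54.8 mW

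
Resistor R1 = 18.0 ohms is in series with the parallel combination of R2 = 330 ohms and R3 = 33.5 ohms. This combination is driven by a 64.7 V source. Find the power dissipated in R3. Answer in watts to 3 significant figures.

First combine the parallel branches into one equivalent R_p, then R1 + R_p is a series pair.
R_p = (330×33.5)/(330+33.5) = 30.41 Ω
R_total = 18.0 + 30.41 = 48.41 Ω
I = V / R_total = 64.7 / 48.41 = 1.336 A
Voltage across the parallel pair: V_p = I × R_p = 1.336 × 30.41 = 40.64 V
With V_p across R3, its power is V_p²/R3.
P_R3 = (40.64)² / 33.5 = 49.31 W

49.3 W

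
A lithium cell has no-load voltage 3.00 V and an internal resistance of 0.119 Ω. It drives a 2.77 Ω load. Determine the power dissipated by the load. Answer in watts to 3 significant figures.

2.99 W

The internal resistance and the load are in series, so the same I flows through both; get I from ε/(r+R), then I²R for the load.
I = ε / (r + R) = 3.00 / (0.119 + 2.77) = 1.038 A
P_load = I² R = (1.038)² × 2.77 = 2.987 W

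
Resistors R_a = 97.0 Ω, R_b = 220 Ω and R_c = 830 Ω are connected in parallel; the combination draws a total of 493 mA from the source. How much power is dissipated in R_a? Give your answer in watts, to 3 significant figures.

9.72 W

The branches share the same voltage, but only the total current is given — find V from the equivalent resistance first.
1/R_eq = 1/97.0 + 1/220 + 1/830 ⇒ R_eq = 62.27 Ω
V = I_total × R_eq = 0.4930 × 62.27 = 30.70 V
P_R_a = V² / R_a = (30.70)² / 97.0 = 9.715 W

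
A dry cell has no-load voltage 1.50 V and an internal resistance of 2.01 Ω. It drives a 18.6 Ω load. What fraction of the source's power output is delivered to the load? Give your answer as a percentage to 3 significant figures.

The source delivers εI, of which I²R reaches the load and I²r is lost; since I is common, η = R/(R+r).
η = R / (R + r) = 18.6 / (18.6 + 2.01) = 0.9025

90.2 %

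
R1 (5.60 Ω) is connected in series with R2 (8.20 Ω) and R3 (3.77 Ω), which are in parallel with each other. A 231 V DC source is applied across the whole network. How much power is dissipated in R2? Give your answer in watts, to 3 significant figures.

First combine the parallel branches into one equivalent R_p, then R1 + R_p is a series pair.
R_p = (8.20×3.77)/(8.20+3.77) = 2.583 Ω
R_total = 5.60 + 2.583 = 8.183 Ω
I = V / R_total = 231 / 8.183 = 28.23 A
Voltage across the parallel pair: V_p = I × R_p = 28.23 × 2.583 = 72.91 V
With V_p across R2, its power is V_p²/R2.
P_R2 = (72.91)² / 8.20 = 648.3 W

648 W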